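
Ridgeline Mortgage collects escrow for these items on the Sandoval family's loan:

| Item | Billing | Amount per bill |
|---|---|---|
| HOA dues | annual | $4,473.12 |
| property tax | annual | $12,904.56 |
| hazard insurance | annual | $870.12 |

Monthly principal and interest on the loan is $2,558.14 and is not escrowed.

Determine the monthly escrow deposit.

HOA dues = $4,473.12
Property tax = $12,904.56
Hazard insurance = $870.12
Annual escrow total = $18,247.80
Monthly escrow = $18,247.80 ÷ 12 = $1,520.65

$1,520.65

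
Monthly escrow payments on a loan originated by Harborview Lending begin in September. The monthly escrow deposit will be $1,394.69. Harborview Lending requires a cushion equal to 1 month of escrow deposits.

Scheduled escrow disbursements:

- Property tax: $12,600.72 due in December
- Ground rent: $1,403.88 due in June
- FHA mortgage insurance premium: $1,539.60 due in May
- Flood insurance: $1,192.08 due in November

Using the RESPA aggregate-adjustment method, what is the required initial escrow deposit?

Cushion = 1 × $1,394.69 = $1,394.69
Trial balance (start $0, +$1,394.69 each month, − disbursements):
  Sep: +$1,394.69 → $1,394.69
  Oct: +$1,394.69 → $2,789.38
  Nov: +$1,394.69 − $1,192.08 → $2,991.99
  Dec: +$1,394.69 − $12,600.72 → -$8,214.04
  Jan: +$1,394.69 → -$6,819.35
  Feb: +$1,394.69 → -$5,424.66
  Mar: +$1,394.69 → -$4,029.97
  Apr: +$1,394.69 → -$2,635.28
  May: +$1,394.69 − $1,539.60 → -$2,780.19
  Jun: +$1,394.69 − $1,403.88 → -$2,789.38
  Jul: +$1,394.69 → -$1,394.69
  Aug: +$1,394.69 → $0.00
Lowest trial balance = -$8,214.04 (Dec)
Initial deposit = cushion − low point = $1,394.69 − (-$8,214.04) = $9,608.73

$9,608.73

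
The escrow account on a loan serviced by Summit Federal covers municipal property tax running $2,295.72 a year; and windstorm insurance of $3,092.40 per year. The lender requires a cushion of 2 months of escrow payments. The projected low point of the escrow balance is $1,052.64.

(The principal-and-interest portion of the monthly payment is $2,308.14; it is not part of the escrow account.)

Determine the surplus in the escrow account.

Municipal property tax = $2,295.72 annually
Windstorm insurance = $3,092.40 annually
Yearly total = $2,295.72 + $3,092.40 = $5,388.12
Base monthly escrow = $5,388.12 ÷ 12 = $449.01
Required reserve = 2 × $449.01 = $898.02
Excess over cushion: $1,052.64 − $898.02 = $154.62

$154.62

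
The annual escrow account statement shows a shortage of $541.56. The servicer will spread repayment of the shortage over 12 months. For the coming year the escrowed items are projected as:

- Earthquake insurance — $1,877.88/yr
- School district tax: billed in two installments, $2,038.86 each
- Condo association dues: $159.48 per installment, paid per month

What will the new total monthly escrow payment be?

Earthquake insurance = $1,877.88/yr
School district tax = $2,038.86 × 2 = $4,077.72/yr
Condo association dues = $159.48 × 12 = $1,913.76/yr
Annual escrow total = $1,877.88 + $4,077.72 + $1,913.76 = $7,869.36
Monthly = $7,869.36 ÷ 12 = $655.78
Shortage per month = $541.56 ÷ 12 = $45.13
New monthly escrow = $655.78 + $45.13 = $700.91

$700.91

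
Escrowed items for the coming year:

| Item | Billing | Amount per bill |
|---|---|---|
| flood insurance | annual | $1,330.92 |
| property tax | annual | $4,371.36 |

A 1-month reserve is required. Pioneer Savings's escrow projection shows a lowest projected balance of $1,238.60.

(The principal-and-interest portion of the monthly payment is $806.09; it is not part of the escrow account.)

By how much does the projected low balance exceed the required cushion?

$763.41

Flood insurance = $1,330.92/yr
Property tax = $4,371.36/yr
Yearly total = $1,330.92 + $4,371.36 = $5,702.28
Per month = $5,702.28 / 12 = $475.19
Required cushion = 1 × $475.19 = $475.19
Surplus = $1,238.60 − $475.19 = $763.41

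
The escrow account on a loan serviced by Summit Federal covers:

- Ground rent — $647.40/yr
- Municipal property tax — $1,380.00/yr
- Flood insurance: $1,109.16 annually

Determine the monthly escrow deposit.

Ground rent: $647.40 annually
Municipal property tax: $1,380.00 annually
Flood insurance: $1,109.16 annually
Total annual escrow = $647.40 + $1,380.00 + $1,109.16 = $3,136.56
Monthly escrow = $3,136.56 ÷ 12 = $261.38

$261.38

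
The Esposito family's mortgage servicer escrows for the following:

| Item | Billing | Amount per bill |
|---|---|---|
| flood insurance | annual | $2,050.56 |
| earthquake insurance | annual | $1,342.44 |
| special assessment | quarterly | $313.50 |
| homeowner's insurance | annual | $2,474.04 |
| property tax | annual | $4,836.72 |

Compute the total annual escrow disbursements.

$11,957.76

Flood insurance — $2,050.56/yr
Earthquake insurance — $1,342.44/yr
Special assessment — $313.50 × 4 = $1,254.00/yr
Homeowner's insurance — $2,474.04/yr
Property tax — $4,836.72/yr
Annual escrow total = $11,957.76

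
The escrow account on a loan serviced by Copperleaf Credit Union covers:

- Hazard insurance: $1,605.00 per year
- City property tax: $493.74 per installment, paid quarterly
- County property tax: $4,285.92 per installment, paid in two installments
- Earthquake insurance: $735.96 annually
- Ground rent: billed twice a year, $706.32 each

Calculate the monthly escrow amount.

Hazard insurance — $1,605.00 per year
City property tax — $493.74 × 4 = $1,974.96 per year
County property tax — $4,285.92 × 2 = $8,571.84 per year
Earthquake insurance — $735.96 per year
Ground rent — $706.32 × 2 = $1,412.64 per year
Total per year = $14,300.40
Monthly = $14,300.40 ÷ 12 = $1,191.70

$1,191.70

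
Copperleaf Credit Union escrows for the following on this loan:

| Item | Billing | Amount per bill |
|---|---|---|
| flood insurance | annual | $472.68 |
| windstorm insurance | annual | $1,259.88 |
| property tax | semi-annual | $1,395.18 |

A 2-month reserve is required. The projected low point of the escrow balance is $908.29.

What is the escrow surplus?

$154.47

Flood insurance — $472.68 annually
Windstorm insurance — $1,259.88 annually
Property tax — $1,395.18 × 2 = $2,790.36 annually
Combined annual = $4,522.92
Monthly = $4,522.92 / 12 = $376.91
Cushion = 2 × $376.91 = $753.82
Surplus = $908.29 − $753.82 = $154.47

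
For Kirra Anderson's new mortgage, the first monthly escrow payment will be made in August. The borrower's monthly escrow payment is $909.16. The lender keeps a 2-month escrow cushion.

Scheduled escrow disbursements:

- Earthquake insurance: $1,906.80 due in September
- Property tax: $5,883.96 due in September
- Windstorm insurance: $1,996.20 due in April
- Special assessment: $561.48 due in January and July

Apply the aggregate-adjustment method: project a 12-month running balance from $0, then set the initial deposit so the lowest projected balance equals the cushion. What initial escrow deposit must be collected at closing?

$7,790.76

Cushion = 2 × $909.16 = $1,818.32
Trial balance (start $0, +$909.16 each month, − disbursements):
  Aug: +$909.16 → $909.16
  Sep: +$909.16 − $7,790.76 → -$5,972.44
  Oct: +$909.16 → -$5,063.28
  Nov: +$909.16 → -$4,154.12
  Dec: +$909.16 → -$3,244.96
  Jan: +$909.16 − $561.48 → -$2,897.28
  Feb: +$909.16 → -$1,988.12
  Mar: +$909.16 → -$1,078.96
  Apr: +$909.16 − $1,996.20 → -$2,166.00
  May: +$909.16 → -$1,256.84
  Jun: +$909.16 → -$347.68
  Jul: +$909.16 − $561.48 → $0.00
Lowest trial balance = -$5,972.44 (Sep)
Initial deposit = cushion − low point = $1,818.32 − (-$5,972.44) = $7,790.76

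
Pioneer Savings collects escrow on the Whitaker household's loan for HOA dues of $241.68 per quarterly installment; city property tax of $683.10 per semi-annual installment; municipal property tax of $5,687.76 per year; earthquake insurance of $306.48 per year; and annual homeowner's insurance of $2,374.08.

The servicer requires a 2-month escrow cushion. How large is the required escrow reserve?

HOA dues = $241.68 × 4 = $966.72/yr
City property tax = $683.10 × 2 = $1,366.20/yr
Municipal property tax = $5,687.76/yr
Earthquake insurance = $306.48/yr
Homeowner's insurance = $2,374.08/yr
Annual escrow total = $10,701.24
Base monthly escrow = $10,701.24 / 12 = $891.77
Reserve = 2 × $891.77 = $1,783.54

$1,783.54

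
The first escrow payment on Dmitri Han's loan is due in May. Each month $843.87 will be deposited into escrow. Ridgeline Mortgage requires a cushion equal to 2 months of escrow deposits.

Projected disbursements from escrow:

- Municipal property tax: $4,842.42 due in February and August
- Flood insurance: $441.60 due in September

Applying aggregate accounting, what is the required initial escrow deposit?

$3,375.48

Cushion = 2 × $843.87 = $1,687.74
Trial balance (start $0, +$843.87 each month, − disbursements):
  May: +$843.87 → $843.87
  Jun: +$843.87 → $1,687.74
  Jul: +$843.87 → $2,531.61
  Aug: +$843.87 − $4,842.42 → -$1,466.94
  Sep: +$843.87 − $441.60 → -$1,064.67
  Oct: +$843.87 → -$220.80
  Nov: +$843.87 → $623.07
  Dec: +$843.87 → $1,466.94
  Jan: +$843.87 → $2,310.81
  Feb: +$843.87 − $4,842.42 → -$1,687.74
  Mar: +$843.87 → -$843.87
  Apr: +$843.87 → $0.00
Lowest trial balance = -$1,687.74 (Feb)
Initial deposit = cushion − low point = $1,687.74 − (-$1,687.74) = $3,375.48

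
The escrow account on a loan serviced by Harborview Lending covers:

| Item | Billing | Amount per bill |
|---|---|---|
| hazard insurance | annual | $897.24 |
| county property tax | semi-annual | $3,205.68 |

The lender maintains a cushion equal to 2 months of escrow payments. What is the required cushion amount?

$1,218.10

Hazard insurance: $897.24 annually
County property tax: $3,205.68 × 2 = $6,411.36 annually
Annual escrow total = $7,308.60
Monthly escrow = $7,308.60 / 12 = $609.05
Required cushion = 2 × $609.05 = $1,218.10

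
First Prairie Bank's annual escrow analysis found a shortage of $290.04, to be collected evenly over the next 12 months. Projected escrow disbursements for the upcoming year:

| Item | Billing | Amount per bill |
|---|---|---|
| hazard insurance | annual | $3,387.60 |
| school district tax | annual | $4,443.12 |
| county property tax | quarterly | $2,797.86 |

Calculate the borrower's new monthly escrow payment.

Hazard insurance: $3,387.60 per year
School district tax: $4,443.12 per year
County property tax: $2,797.86 × 4 = $11,191.44 per year
Total per year = $3,387.60 + $4,443.12 + $11,191.44 = $19,022.16
Monthly escrow = $19,022.16 ÷ 12 = $1,585.18
Shortage spread = $290.04 ÷ 12 = $24.17/mo
Adjusted monthly = $1,585.18 + $24.17 = $1,609.35

$1,609.35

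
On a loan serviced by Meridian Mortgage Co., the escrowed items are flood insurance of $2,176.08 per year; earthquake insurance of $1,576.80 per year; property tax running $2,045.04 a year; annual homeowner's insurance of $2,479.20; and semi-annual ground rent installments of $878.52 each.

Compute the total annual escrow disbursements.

$10,034.16

Flood insurance — $2,176.08 annually
Earthquake insurance — $1,576.80 annually
Property tax — $2,045.04 annually
Homeowner's insurance — $2,479.20 annually
Ground rent — $878.52 × 2 = $1,757.04 annually
Annual escrow total = $2,176.08 + $1,576.80 + $2,045.04 + $2,479.20 + $1,757.04 = $10,034.16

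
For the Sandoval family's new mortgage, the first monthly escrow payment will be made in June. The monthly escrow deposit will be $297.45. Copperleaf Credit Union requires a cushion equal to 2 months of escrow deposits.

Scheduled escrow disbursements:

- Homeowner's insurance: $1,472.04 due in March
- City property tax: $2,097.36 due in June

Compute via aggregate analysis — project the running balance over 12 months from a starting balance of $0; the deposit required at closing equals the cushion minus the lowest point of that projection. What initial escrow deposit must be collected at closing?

Cushion = 2 × $297.45 = $594.90
Trial balance (start $0, +$297.45 each month, − disbursements):
  Jun: +$297.45 − $2,097.36 → -$1,799.91
  Jul: +$297.45 → -$1,502.46
  Aug: +$297.45 → -$1,205.01
  Sep: +$297.45 → -$907.56
  Oct: +$297.45 → -$610.11
  Nov: +$297.45 → -$312.66
  Dec: +$297.45 → -$15.21
  Jan: +$297.45 → $282.24
  Feb: +$297.45 → $579.69
  Mar: +$297.45 − $1,472.04 → -$594.90
  Apr: +$297.45 → -$297.45
  May: +$297.45 → $0.00
Lowest trial balance = -$1,799.91 (Jun)
Initial deposit = cushion − low point = $594.90 − (-$1,799.91) = $2,394.81

$2,394.81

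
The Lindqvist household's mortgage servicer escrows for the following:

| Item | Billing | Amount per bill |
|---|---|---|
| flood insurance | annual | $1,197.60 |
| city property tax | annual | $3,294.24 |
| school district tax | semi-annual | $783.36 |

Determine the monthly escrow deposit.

$504.88

Flood insurance = $1,197.60 per year
City property tax = $3,294.24 per year
School district tax = $783.36 × 2 = $1,566.72 per year
Annual escrow total = $6,058.56
Per month = $6,058.56 / 12 = $504.88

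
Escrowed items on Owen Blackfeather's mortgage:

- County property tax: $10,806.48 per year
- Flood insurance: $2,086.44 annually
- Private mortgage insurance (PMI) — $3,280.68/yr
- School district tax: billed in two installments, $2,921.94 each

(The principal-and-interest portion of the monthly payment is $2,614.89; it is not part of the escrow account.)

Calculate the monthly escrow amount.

County property tax — $10,806.48/yr
Flood insurance — $2,086.44/yr
Private mortgage insurance (PMI) — $3,280.68/yr
School district tax — $2,921.94 × 2 = $5,843.88/yr
Total annual escrow = $22,017.48
Per month = $22,017.48 ÷ 12 = $1,834.79

$1,834.79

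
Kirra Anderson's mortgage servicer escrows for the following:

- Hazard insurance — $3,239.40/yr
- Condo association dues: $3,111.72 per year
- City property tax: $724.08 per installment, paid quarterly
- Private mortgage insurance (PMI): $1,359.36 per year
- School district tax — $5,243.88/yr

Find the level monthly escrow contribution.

Hazard insurance — $3,239.40/yr
Condo association dues — $3,111.72/yr
City property tax — $724.08 × 4 = $2,896.32/yr
Private mortgage insurance (PMI) — $1,359.36/yr
School district tax — $5,243.88/yr
Total annual escrow = $3,239.40 + $3,111.72 + $2,896.32 + $1,359.36 + $5,243.88 = $15,850.68
Monthly escrow = $15,850.68 ÷ 12 = $1,320.89

$1,320.89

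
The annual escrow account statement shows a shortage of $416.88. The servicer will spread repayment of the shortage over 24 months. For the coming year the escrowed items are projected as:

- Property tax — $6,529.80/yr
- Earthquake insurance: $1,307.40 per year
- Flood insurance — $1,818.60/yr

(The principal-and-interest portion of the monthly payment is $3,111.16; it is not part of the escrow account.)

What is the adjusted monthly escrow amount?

$822.02

Property tax — $6,529.80 per year
Earthquake insurance — $1,307.40 per year
Flood insurance — $1,818.60 per year
Total per year = $6,529.80 + $1,307.40 + $1,818.60 = $9,655.80
Monthly = $9,655.80 / 12 = $804.65
Shortage per month = $416.88 ÷ 24 = $17.37
Adjusted monthly = $804.65 + $17.37 = $822.02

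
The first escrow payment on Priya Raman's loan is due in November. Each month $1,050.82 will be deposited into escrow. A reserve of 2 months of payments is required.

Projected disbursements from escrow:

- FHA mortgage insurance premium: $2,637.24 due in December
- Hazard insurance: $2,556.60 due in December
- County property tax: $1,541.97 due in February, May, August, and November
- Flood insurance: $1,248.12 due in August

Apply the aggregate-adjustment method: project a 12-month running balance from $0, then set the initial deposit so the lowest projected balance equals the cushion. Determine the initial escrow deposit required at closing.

$6,735.81

Cushion = 2 × $1,050.82 = $2,101.64
Trial balance (start $0, +$1,050.82 each month, − disbursements):
  Nov: +$1,050.82 − $1,541.97 → -$491.15
  Dec: +$1,050.82 − $5,193.84 → -$4,634.17
  Jan: +$1,050.82 → -$3,583.35
  Feb: +$1,050.82 − $1,541.97 → -$4,074.50
  Mar: +$1,050.82 → -$3,023.68
  Apr: +$1,050.82 → -$1,972.86
  May: +$1,050.82 − $1,541.97 → -$2,464.01
  Jun: +$1,050.82 → -$1,413.19
  Jul: +$1,050.82 → -$362.37
  Aug: +$1,050.82 − $2,790.09 → -$2,101.64
  Sep: +$1,050.82 → -$1,050.82
  Oct: +$1,050.82 → $0.00
Lowest trial balance = -$4,634.17 (Dec)
Initial deposit = cushion − low point = $2,101.64 − (-$4,634.17) = $6,735.81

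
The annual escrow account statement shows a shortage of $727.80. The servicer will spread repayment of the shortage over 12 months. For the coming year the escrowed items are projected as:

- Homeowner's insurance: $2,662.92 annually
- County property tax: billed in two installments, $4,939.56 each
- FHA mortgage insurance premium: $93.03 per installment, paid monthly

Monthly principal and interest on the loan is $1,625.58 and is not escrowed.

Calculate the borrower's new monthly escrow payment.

Homeowner's insurance: $2,662.92 annually
County property tax: $4,939.56 × 2 = $9,879.12 annually
FHA mortgage insurance premium: $93.03 × 12 = $1,116.36 annually
Total annual escrow = $2,662.92 + $9,879.12 + $1,116.36 = $13,658.40
Per month = $13,658.40 ÷ 12 = $1,138.20
Monthly shortage recovery: $727.80 ÷ 12 = $60.65
Adjusted monthly = $1,138.20 + $60.65 = $1,198.85

$1,198.85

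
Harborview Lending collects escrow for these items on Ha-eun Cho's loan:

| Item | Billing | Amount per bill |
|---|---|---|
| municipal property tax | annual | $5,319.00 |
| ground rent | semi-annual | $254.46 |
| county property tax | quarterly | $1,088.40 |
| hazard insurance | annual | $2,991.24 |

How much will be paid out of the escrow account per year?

$13,172.76

Municipal property tax = $5,319.00 annually
Ground rent = $254.46 × 2 = $508.92 annually
County property tax = $1,088.40 × 4 = $4,353.60 annually
Hazard insurance = $2,991.24 annually
Combined annual = $13,172.76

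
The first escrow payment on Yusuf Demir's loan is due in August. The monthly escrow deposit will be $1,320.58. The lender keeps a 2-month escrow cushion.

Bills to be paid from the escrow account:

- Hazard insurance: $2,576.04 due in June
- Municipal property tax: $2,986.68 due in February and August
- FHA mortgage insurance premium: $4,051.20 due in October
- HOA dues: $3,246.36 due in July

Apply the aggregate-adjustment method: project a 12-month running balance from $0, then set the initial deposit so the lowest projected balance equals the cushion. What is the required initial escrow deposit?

$5,717.30

Cushion = 2 × $1,320.58 = $2,641.16
Trial balance (start $0, +$1,320.58 each month, − disbursements):
  Aug: +$1,320.58 − $2,986.68 → -$1,666.10
  Sep: +$1,320.58 → -$345.52
  Oct: +$1,320.58 − $4,051.20 → -$3,076.14
  Nov: +$1,320.58 → -$1,755.56
  Dec: +$1,320.58 → -$434.98
  Jan: +$1,320.58 → $885.60
  Feb: +$1,320.58 − $2,986.68 → -$780.50
  Mar: +$1,320.58 → $540.08
  Apr: +$1,320.58 → $1,860.66
  May: +$1,320.58 → $3,181.24
  Jun: +$1,320.58 − $2,576.04 → $1,925.78
  Jul: +$1,320.58 − $3,246.36 → $0.00
Lowest trial balance = -$3,076.14 (Oct)
Initial deposit = cushion − low point = $2,641.16 − (-$3,076.14) = $5,717.30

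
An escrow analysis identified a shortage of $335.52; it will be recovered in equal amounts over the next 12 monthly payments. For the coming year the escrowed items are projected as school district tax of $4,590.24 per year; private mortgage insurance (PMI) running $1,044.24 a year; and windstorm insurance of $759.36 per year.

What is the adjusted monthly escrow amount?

$560.78

School district tax — $4,590.24 per year
Private mortgage insurance (PMI) — $1,044.24 per year
Windstorm insurance — $759.36 per year
Annual escrow total = $4,590.24 + $1,044.24 + $759.36 = $6,393.84
Per month = $6,393.84 / 12 = $532.82
Shortage per month = $335.52 ÷ 12 = $27.96
New monthly escrow = $532.82 + $27.96 = $560.78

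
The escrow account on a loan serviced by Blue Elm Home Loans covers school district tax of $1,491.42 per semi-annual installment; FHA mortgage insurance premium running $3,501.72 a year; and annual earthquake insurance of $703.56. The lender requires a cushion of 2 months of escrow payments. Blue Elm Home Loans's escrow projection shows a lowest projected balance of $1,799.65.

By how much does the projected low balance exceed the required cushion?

School district tax — $1,491.42 × 2 = $2,982.84/yr
FHA mortgage insurance premium — $3,501.72/yr
Earthquake insurance — $703.56/yr
Total annual escrow = $2,982.84 + $3,501.72 + $703.56 = $7,188.12
Base monthly escrow = $7,188.12 / 12 = $599.01
Cushion = 2 × $599.01 = $1,198.02
Surplus = $1,799.65 − $1,198.02 = $601.63

$601.63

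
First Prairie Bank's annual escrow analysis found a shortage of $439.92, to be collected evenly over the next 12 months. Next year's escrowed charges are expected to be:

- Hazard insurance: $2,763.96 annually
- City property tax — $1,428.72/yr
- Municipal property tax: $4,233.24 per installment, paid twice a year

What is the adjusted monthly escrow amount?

$1,091.59

Hazard insurance = $2,763.96 per year
City property tax = $1,428.72 per year
Municipal property tax = $4,233.24 × 2 = $8,466.48 per year
Total per year = $2,763.96 + $1,428.72 + $8,466.48 = $12,659.16
Monthly escrow = $12,659.16 / 12 = $1,054.93
Monthly shortage recovery: $439.92 ÷ 12 = $36.66
New monthly escrow = $1,054.93 + $36.66 = $1,091.59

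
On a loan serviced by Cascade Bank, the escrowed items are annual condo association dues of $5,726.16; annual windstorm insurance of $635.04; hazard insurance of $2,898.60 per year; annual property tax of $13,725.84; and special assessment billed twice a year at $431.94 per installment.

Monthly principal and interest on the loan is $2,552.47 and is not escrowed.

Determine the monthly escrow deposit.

$1,987.46

Condo association dues: $5,726.16
Windstorm insurance: $635.04
Hazard insurance: $2,898.60
Property tax: $13,725.84
Special assessment: $431.94 × 2 = $863.88
Yearly total = $5,726.16 + $635.04 + $2,898.60 + $13,725.84 + $863.88 = $23,849.52
Base monthly escrow = $23,849.52 / 12 = $1,987.46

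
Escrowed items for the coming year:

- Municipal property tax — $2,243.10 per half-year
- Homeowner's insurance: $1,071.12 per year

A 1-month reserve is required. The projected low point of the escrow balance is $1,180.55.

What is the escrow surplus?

$717.44

Municipal property tax: $2,243.10 × 2 = $4,486.20/yr
Homeowner's insurance: $1,071.12/yr
Annual escrow total = $5,557.32
Base monthly escrow = $5,557.32 ÷ 12 = $463.11
Cushion = 1 × $463.11 = $463.11
Surplus = $1,180.55 − $463.11 = $717.44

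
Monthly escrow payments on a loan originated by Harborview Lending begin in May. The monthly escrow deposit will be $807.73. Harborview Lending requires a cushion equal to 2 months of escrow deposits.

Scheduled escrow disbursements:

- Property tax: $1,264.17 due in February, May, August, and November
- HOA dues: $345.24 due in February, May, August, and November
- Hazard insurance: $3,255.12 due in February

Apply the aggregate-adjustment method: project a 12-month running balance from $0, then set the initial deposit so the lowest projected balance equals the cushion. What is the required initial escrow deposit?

Cushion = 2 × $807.73 = $1,615.46
Trial balance (start $0, +$807.73 each month, − disbursements):
  May: +$807.73 − $1,609.41 → -$801.68
  Jun: +$807.73 → $6.05
  Jul: +$807.73 → $813.78
  Aug: +$807.73 − $1,609.41 → $12.10
  Sep: +$807.73 → $819.83
  Oct: +$807.73 → $1,627.56
  Nov: +$807.73 − $1,609.41 → $825.88
  Dec: +$807.73 → $1,633.61
  Jan: +$807.73 → $2,441.34
  Feb: +$807.73 − $4,864.53 → -$1,615.46
  Mar: +$807.73 → -$807.73
  Apr: +$807.73 → $0.00
Lowest trial balance = -$1,615.46 (Feb)
Initial deposit = cushion − low point = $1,615.46 − (-$1,615.46) = $3,230.92

$3,230.92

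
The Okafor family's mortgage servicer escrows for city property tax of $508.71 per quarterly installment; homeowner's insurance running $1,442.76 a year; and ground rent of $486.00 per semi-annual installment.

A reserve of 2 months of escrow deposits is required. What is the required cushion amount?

$741.60

City property tax — $508.71 × 4 = $2,034.84
Homeowner's insurance — $1,442.76
Ground rent — $486.00 × 2 = $972.00
Total per year = $4,449.60
Monthly escrow = $4,449.60 ÷ 12 = $370.80
Cushion = 2 × $370.80 = $741.60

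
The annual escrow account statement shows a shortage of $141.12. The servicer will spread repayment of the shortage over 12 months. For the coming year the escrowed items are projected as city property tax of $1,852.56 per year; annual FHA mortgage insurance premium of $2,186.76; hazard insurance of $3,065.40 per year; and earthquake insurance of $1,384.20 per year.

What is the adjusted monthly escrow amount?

City property tax — $1,852.56 per year
FHA mortgage insurance premium — $2,186.76 per year
Hazard insurance — $3,065.40 per year
Earthquake insurance — $1,384.20 per year
Total per year = $1,852.56 + $2,186.76 + $3,065.40 + $1,384.20 = $8,488.92
Monthly escrow = $8,488.92 / 12 = $707.41
Shortage per month = $141.12 ÷ 12 = $11.76
Adjusted monthly = $707.41 + $11.76 = $719.17

$719.17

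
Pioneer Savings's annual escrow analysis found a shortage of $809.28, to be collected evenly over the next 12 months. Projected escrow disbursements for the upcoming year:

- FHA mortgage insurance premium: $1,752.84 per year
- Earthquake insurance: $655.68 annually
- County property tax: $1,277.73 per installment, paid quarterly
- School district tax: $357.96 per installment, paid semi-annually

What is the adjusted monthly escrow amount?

$753.72

FHA mortgage insurance premium — $1,752.84/yr
Earthquake insurance — $655.68/yr
County property tax — $1,277.73 × 4 = $5,110.92/yr
School district tax — $357.96 × 2 = $715.92/yr
Total per year = $8,235.36
Base monthly escrow = $8,235.36 ÷ 12 = $686.28
Monthly shortage recovery: $809.28 ÷ 12 = $67.44
New monthly escrow = $686.28 + $67.44 = $753.72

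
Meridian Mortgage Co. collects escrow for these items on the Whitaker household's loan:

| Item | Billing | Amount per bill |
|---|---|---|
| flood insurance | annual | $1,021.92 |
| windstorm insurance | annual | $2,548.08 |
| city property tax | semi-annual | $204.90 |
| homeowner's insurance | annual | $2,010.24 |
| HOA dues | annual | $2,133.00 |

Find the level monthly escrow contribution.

$676.92

Flood insurance = $1,021.92 per year
Windstorm insurance = $2,548.08 per year
City property tax = $204.90 × 2 = $409.80 per year
Homeowner's insurance = $2,010.24 per year
HOA dues = $2,133.00 per year
Annual escrow total = $1,021.92 + $2,548.08 + $409.80 + $2,010.24 + $2,133.00 = $8,123.04
Monthly = $8,123.04 / 12 = $676.92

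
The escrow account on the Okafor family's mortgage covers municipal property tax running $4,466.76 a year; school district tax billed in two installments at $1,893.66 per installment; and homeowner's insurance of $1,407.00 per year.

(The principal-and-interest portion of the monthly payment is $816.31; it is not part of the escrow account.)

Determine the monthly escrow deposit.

Municipal property tax — $4,466.76 per year
School district tax — $1,893.66 × 2 = $3,787.32 per year
Homeowner's insurance — $1,407.00 per year
Total annual escrow = $9,661.08
Per month = $9,661.08 ÷ 12 = $805.09

$805.09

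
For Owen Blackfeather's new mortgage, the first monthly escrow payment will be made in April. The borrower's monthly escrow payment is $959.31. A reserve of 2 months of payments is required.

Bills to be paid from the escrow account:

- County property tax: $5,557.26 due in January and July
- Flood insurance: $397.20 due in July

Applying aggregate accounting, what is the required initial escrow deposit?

$4,035.84

Cushion = 2 × $959.31 = $1,918.62
Trial balance (start $0, +$959.31 each month, − disbursements):
  Apr: +$959.31 → $959.31
  May: +$959.31 → $1,918.62
  Jun: +$959.31 → $2,877.93
  Jul: +$959.31 − $5,954.46 → -$2,117.22
  Aug: +$959.31 → -$1,157.91
  Sep: +$959.31 → -$198.60
  Oct: +$959.31 → $760.71
  Nov: +$959.31 → $1,720.02
  Dec: +$959.31 → $2,679.33
  Jan: +$959.31 − $5,557.26 → -$1,918.62
  Feb: +$959.31 → -$959.31
  Mar: +$959.31 → $0.00
Lowest trial balance = -$2,117.22 (Jul)
Initial deposit = cushion − low point = $1,918.62 − (-$2,117.22) = $4,035.84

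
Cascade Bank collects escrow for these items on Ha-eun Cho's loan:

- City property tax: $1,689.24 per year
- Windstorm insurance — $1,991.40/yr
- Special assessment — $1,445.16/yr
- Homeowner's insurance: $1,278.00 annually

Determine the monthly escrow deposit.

$533.65

City property tax: $1,689.24
Windstorm insurance: $1,991.40
Special assessment: $1,445.16
Homeowner's insurance: $1,278.00
Yearly total = $1,689.24 + $1,991.40 + $1,445.16 + $1,278.00 = $6,403.80
Monthly escrow = $6,403.80 ÷ 12 = $533.65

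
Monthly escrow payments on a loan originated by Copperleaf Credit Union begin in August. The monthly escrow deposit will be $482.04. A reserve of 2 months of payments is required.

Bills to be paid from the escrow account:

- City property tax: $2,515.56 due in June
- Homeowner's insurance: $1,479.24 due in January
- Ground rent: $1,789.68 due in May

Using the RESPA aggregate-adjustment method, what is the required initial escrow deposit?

$1,446.12

Cushion = 2 × $482.04 = $964.08
Trial balance (start $0, +$482.04 each month, − disbursements):
  Aug: +$482.04 → $482.04
  Sep: +$482.04 → $964.08
  Oct: +$482.04 → $1,446.12
  Nov: +$482.04 → $1,928.16
  Dec: +$482.04 → $2,410.20
  Jan: +$482.04 − $1,479.24 → $1,413.00
  Feb: +$482.04 → $1,895.04
  Mar: +$482.04 → $2,377.08
  Apr: +$482.04 → $2,859.12
  May: +$482.04 − $1,789.68 → $1,551.48
  Jun: +$482.04 − $2,515.56 → -$482.04
  Jul: +$482.04 → $0.00
Lowest trial balance = -$482.04 (Jun)
Initial deposit = cushion − low point = $964.08 − (-$482.04) = $1,446.12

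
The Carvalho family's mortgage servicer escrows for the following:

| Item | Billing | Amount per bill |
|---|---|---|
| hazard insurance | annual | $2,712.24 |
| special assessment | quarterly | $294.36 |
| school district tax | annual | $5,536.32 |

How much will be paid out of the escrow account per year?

$9,426.00

Hazard insurance — $2,712.24/yr
Special assessment — $294.36 × 4 = $1,177.44/yr
School district tax — $5,536.32/yr
Yearly total = $9,426.00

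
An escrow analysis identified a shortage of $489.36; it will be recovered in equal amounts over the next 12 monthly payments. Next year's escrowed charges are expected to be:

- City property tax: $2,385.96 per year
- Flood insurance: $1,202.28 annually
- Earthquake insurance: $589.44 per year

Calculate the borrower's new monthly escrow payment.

$388.92

City property tax = $2,385.96/yr
Flood insurance = $1,202.28/yr
Earthquake insurance = $589.44/yr
Annual escrow total = $4,177.68
Base monthly escrow = $4,177.68 ÷ 12 = $348.14
Shortage spread = $489.36 / 12 = $40.78/mo
Adjusted monthly = $348.14 + $40.78 = $388.92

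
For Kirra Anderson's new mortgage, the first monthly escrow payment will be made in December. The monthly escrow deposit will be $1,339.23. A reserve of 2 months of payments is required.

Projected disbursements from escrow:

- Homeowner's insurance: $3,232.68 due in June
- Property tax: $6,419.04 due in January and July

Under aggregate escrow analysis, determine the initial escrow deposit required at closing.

Cushion = 2 × $1,339.23 = $2,678.46
Trial balance (start $0, +$1,339.23 each month, − disbursements):
  Dec: +$1,339.23 → $1,339.23
  Jan: +$1,339.23 − $6,419.04 → -$3,740.58
  Feb: +$1,339.23 → -$2,401.35
  Mar: +$1,339.23 → -$1,062.12
  Apr: +$1,339.23 → $277.11
  May: +$1,339.23 → $1,616.34
  Jun: +$1,339.23 − $3,232.68 → -$277.11
  Jul: +$1,339.23 − $6,419.04 → -$5,356.92
  Aug: +$1,339.23 → -$4,017.69
  Sep: +$1,339.23 → -$2,678.46
  Oct: +$1,339.23 → -$1,339.23
  Nov: +$1,339.23 → $0.00
Lowest trial balance = -$5,356.92 (Jul)
Initial deposit = cushion − low point = $2,678.46 − (-$5,356.92) = $8,035.38

$8,035.38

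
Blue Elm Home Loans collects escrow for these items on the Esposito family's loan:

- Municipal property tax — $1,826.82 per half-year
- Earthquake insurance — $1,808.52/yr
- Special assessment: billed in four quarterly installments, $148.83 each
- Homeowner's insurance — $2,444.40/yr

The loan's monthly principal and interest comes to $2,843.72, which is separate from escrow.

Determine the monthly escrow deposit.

Municipal property tax = $1,826.82 × 2 = $3,653.64
Earthquake insurance = $1,808.52
Special assessment = $148.83 × 4 = $595.32
Homeowner's insurance = $2,444.40
Yearly total = $3,653.64 + $1,808.52 + $595.32 + $2,444.40 = $8,501.88
Monthly escrow = $8,501.88 ÷ 12 = $708.49

$708.49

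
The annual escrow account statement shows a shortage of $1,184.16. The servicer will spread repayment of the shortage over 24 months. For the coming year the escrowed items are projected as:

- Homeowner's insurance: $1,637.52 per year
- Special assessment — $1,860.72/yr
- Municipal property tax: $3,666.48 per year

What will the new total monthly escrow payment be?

$646.40

Homeowner's insurance: $1,637.52 per year
Special assessment: $1,860.72 per year
Municipal property tax: $3,666.48 per year
Yearly total = $1,637.52 + $1,860.72 + $3,666.48 = $7,164.72
Monthly escrow = $7,164.72 ÷ 12 = $597.06
Monthly shortage recovery: $1,184.16 / 24 = $49.34
New monthly escrow = $597.06 + $49.34 = $646.40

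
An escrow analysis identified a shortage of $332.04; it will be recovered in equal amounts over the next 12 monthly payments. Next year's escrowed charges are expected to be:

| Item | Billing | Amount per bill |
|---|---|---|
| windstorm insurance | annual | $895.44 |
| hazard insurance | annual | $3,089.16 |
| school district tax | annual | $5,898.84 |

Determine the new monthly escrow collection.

$851.29

Windstorm insurance: $895.44/yr
Hazard insurance: $3,089.16/yr
School district tax: $5,898.84/yr
Total per year = $895.44 + $3,089.16 + $5,898.84 = $9,883.44
Monthly = $9,883.44 ÷ 12 = $823.62
Monthly shortage recovery: $332.04 ÷ 12 = $27.67
Adjusted monthly = $823.62 + $27.67 = $851.29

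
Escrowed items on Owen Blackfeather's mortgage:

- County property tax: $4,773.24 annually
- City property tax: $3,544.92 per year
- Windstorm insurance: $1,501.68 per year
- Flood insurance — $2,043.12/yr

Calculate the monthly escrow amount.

$988.58

County property tax — $4,773.24 per year
City property tax — $3,544.92 per year
Windstorm insurance — $1,501.68 per year
Flood insurance — $2,043.12 per year
Combined annual = $11,862.96
Base monthly escrow = $11,862.96 / 12 = $988.58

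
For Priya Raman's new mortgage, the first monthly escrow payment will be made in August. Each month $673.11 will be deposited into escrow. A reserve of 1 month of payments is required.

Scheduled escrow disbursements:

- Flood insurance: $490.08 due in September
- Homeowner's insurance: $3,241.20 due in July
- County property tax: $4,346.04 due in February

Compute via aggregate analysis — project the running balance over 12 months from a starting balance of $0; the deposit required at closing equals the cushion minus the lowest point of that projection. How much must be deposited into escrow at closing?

$797.46

Cushion = 1 × $673.11 = $673.11
Trial balance (start $0, +$673.11 each month, − disbursements):
  Aug: +$673.11 → $673.11
  Sep: +$673.11 − $490.08 → $856.14
  Oct: +$673.11 → $1,529.25
  Nov: +$673.11 → $2,202.36
  Dec: +$673.11 → $2,875.47
  Jan: +$673.11 → $3,548.58
  Feb: +$673.11 − $4,346.04 → -$124.35
  Mar: +$673.11 → $548.76
  Apr: +$673.11 → $1,221.87
  May: +$673.11 → $1,894.98
  Jun: +$673.11 → $2,568.09
  Jul: +$673.11 − $3,241.20 → $0.00
Lowest trial balance = -$124.35 (Feb)
Initial deposit = cushion − low point = $673.11 − (-$124.35) = $797.46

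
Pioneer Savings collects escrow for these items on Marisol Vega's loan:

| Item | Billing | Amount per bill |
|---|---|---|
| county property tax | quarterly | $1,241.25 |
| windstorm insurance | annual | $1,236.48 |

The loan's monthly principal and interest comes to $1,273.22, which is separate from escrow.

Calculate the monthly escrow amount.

County property tax = $1,241.25 × 4 = $4,965.00 per year
Windstorm insurance = $1,236.48 per year
Yearly total = $4,965.00 + $1,236.48 = $6,201.48
Base monthly escrow = $6,201.48 / 12 = $516.79

$516.79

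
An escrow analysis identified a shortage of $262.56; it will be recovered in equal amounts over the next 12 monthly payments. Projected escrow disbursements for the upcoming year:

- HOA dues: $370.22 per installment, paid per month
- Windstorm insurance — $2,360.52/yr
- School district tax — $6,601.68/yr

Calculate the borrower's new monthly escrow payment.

HOA dues = $370.22 × 12 = $4,442.64 per year
Windstorm insurance = $2,360.52 per year
School district tax = $6,601.68 per year
Combined annual = $4,442.64 + $2,360.52 + $6,601.68 = $13,404.84
Monthly = $13,404.84 / 12 = $1,117.07
Monthly shortage recovery: $262.56 / 12 = $21.88
New monthly escrow = $1,117.07 + $21.88 = $1,138.95

$1,138.95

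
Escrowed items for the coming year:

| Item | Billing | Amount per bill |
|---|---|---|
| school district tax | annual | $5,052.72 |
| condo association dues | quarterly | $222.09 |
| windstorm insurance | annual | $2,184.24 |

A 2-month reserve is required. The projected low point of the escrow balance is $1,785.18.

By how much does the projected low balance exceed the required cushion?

$430.96

School district tax — $5,052.72 annually
Condo association dues — $222.09 × 4 = $888.36 annually
Windstorm insurance — $2,184.24 annually
Annual escrow total = $8,125.32
Monthly escrow = $8,125.32 ÷ 12 = $677.11
Cushion = 2 × $677.11 = $1,354.22
Surplus = $1,785.18 − $1,354.22 = $430.96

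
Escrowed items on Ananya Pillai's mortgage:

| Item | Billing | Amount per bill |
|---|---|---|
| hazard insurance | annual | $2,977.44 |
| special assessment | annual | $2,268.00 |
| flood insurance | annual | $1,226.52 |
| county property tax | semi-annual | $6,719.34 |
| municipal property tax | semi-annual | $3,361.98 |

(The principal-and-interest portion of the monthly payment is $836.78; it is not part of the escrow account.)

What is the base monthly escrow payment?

$2,219.55

Hazard insurance: $2,977.44
Special assessment: $2,268.00
Flood insurance: $1,226.52
County property tax: $6,719.34 × 2 = $13,438.68
Municipal property tax: $3,361.98 × 2 = $6,723.96
Annual escrow total = $26,634.60
Monthly = $26,634.60 ÷ 12 = $2,219.55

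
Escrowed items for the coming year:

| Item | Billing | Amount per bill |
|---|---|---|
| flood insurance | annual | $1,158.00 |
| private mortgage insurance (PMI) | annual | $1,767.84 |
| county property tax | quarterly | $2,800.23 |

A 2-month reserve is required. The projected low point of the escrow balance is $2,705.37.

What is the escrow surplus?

$350.91

Flood insurance — $1,158.00 annually
Private mortgage insurance (PMI) — $1,767.84 annually
County property tax — $2,800.23 × 4 = $11,200.92 annually
Total per year = $14,126.76
Per month = $14,126.76 / 12 = $1,177.23
Cushion = 2 × $1,177.23 = $2,354.46
Excess over cushion: $2,705.37 − $2,354.46 = $350.91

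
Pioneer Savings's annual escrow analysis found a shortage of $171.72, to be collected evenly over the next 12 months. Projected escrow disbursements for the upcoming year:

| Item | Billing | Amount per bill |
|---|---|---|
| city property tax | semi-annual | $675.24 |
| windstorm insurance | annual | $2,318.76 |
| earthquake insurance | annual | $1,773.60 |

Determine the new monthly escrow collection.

City property tax: $675.24 × 2 = $1,350.48 per year
Windstorm insurance: $2,318.76 per year
Earthquake insurance: $1,773.60 per year
Combined annual = $1,350.48 + $2,318.76 + $1,773.60 = $5,442.84
Per month = $5,442.84 / 12 = $453.57
Monthly shortage recovery: $171.72 / 12 = $14.31
New monthly escrow = $453.57 + $14.31 = $467.88

$467.88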